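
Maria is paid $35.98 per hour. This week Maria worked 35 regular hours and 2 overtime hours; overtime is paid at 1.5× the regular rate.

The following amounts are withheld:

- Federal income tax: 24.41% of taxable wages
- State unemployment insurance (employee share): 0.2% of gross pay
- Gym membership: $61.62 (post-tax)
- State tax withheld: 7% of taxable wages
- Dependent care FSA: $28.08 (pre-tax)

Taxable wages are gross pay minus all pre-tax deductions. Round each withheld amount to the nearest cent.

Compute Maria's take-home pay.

$854.18

Regular pay: 35 × $35.98 = $1,259.30
Overtime pay: 2 × $35.98 × 1.5 = $107.94
Gross pay = $1,259.30 + $107.94 = $1,367.24
Dependent care FSA: $28.08
Taxable wages = $1,367.24 − $28.08 = $1,339.16
State tax withheld: $1,339.16 × 0.07 = $93.74
Federal income tax: $1,339.16 × 0.2441 = $326.89
State unemployment insurance (employee share): $1,367.24 × 0.002 = $2.73
Gym membership: $61.62
Total deductions = $28.08 + $93.74 + $326.89 + $2.73 + $61.62 = $513.06
Net pay = $1,367.24 − $513.06 = $854.18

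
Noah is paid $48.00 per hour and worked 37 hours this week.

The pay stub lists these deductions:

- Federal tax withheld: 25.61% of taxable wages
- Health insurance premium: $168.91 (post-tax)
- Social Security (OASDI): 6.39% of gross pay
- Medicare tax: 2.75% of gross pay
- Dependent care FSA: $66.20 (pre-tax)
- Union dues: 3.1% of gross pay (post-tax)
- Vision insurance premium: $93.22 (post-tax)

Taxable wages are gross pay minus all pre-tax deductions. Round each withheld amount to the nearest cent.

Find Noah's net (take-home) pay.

Gross pay: 37 × $48.00 = $1,776.00
Dependent care FSA: $66.20
Taxable wages = $1,776.00 − $66.20 = $1,709.80
Federal tax withheld: $1,709.80 × 0.2561 = $437.88
Medicare tax: $1,776.00 × 0.0275 = $48.84
Social Security (OASDI): $1,776.00 × 0.0639 = $113.49
Health insurance premium: $168.91
Vision insurance premium: $93.22
Union dues: $1,776.00 × 0.031 = $55.06
Total deductions = $66.20 + $437.88 + $48.84 + $113.49 + $168.91 + $93.22 + $55.06 = $983.60
Net pay = $1,776.00 − $983.60 = $792.40

$792.40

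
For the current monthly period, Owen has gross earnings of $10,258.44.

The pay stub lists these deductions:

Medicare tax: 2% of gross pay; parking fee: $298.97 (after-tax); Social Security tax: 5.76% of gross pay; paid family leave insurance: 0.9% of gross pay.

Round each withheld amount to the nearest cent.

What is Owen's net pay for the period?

Medicare tax: $10,258.44 × 0.02 = $205.17
Paid family leave insurance: $10,258.44 × 0.009 = $92.33
Social Security tax: $10,258.44 × 0.0576 = $590.89
Parking fee: $298.97
Total deductions = $205.17 + $92.33 + $590.89 + $298.97 = $1,187.36
Net pay = $10,258.44 − $1,187.36 = $9,071.08

$9,071.08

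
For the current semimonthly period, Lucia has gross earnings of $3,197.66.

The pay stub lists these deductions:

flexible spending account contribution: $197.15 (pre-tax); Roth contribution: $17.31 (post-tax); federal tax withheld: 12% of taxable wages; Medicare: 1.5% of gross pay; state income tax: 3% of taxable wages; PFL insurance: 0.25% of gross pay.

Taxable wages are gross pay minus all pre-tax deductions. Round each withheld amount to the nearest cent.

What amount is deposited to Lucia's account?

Flexible spending account contribution: $197.15
Taxable wages = $3,197.66 − $197.15 = $3,000.51
State income tax: $3,000.51 × 0.03 = $90.02
Federal tax withheld: $3,000.51 × 0.12 = $360.06
Medicare: $3,197.66 × 0.015 = $47.96
PFL insurance: $3,197.66 × 0.0025 = $7.99
Roth contribution: $17.31
Total deductions = $197.15 + $90.02 + $360.06 + $47.96 + $7.99 + $17.31 = $720.49
Net pay = $3,197.66 − $720.49 = $2,477.17

$2,477.17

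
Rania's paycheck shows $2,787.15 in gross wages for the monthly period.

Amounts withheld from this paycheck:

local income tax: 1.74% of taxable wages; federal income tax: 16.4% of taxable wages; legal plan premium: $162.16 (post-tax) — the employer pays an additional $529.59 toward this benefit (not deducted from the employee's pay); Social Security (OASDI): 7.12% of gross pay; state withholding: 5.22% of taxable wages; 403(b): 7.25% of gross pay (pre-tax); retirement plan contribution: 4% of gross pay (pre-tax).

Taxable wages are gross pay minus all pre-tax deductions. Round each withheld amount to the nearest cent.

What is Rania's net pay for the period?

$1,535.15

403(b): $2,787.15 × 0.0725 = $202.07
Retirement plan contribution: $2,787.15 × 0.04 = $111.49
Pre-tax total = $202.07 + $111.49 = $313.56
Taxable wages = $2,787.15 − $313.56 = $2,473.59
State withholding: $2,473.59 × 0.0522 = $129.12
Federal income tax: $2,473.59 × 0.164 = $405.67
Local income tax: $2,473.59 × 0.0174 = $43.04
Social Security (OASDI): $2,787.15 × 0.0712 = $198.45
Legal plan premium: $162.16
(Employer's $529.59 toward legal plan premium is not withheld from the employee.)
Total deductions = $202.07 + $111.49 + $129.12 + $405.67 + $43.04 + $198.45 + $162.16 = $1,252.00
Net pay = $2,787.15 − $1,252.00 = $1,535.15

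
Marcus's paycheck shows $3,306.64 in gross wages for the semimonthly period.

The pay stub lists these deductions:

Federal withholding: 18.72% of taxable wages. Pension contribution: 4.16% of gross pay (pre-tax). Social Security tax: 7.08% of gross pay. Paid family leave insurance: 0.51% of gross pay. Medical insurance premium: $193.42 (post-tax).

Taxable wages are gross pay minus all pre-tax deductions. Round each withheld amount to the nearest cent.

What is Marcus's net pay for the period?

Pension contribution: $3,306.64 × 0.0416 = $137.56
Taxable wages = $3,306.64 − $137.56 = $3,169.08
Federal withholding: $3,169.08 × 0.1872 = $593.25
Paid family leave insurance: $3,306.64 × 0.0051 = $16.86
Social Security tax: $3,306.64 × 0.0708 = $234.11
Medical insurance premium: $193.42
Total deductions = $137.56 + $593.25 + $16.86 + $234.11 + $193.42 = $1,175.20
Net pay = $3,306.64 − $1,175.20 = $2,131.44

$2,131.44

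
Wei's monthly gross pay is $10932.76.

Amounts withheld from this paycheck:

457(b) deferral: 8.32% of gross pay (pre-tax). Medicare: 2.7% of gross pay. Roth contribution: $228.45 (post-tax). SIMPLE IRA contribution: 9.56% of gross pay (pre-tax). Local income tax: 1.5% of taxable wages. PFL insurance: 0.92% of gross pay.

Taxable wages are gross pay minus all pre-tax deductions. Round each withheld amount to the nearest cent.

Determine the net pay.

$8219.10

SIMPLE IRA contribution: $10932.76 × 0.0956 = $1045.17
457(b) deferral: $10932.76 × 0.0832 = $909.61
Pre-tax total = $1045.17 + $909.61 = $1954.78
Taxable wages = $10932.76 − $1954.78 = $8977.98
Local income tax: $8977.98 × 0.015 = $134.67
Medicare: $10932.76 × 0.027 = $295.18
PFL insurance: $10932.76 × 0.0092 = $100.58
Roth contribution: $228.45
Total deductions = $1045.17 + $909.61 + $134.67 + $295.18 + $100.58 + $228.45 = $2713.66
Net pay = $10932.76 − $2713.66 = $8219.10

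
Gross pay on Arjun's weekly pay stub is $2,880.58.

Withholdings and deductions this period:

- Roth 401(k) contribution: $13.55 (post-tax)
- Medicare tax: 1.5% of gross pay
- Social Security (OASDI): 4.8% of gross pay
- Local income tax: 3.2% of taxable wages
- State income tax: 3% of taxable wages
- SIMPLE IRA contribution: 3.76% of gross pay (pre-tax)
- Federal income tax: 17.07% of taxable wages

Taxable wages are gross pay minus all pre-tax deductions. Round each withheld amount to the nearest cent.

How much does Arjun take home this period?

SIMPLE IRA contribution: $2,880.58 × 0.0376 = $108.31
Taxable wages = $2,880.58 − $108.31 = $2,772.27
Federal income tax: $2,772.27 × 0.1707 = $473.23
Local income tax: $2,772.27 × 0.032 = $88.71
State income tax: $2,772.27 × 0.03 = $83.17
Social Security (OASDI): $2,880.58 × 0.048 = $138.27
Medicare tax: $2,880.58 × 0.015 = $43.21
Roth 401(k) contribution: $13.55
Total deductions = $108.31 + $473.23 + $88.71 + $83.17 + $138.27 + $43.21 + $13.55 = $948.45
Net pay = $2,880.58 − $948.45 = $1,932.13

$1,932.13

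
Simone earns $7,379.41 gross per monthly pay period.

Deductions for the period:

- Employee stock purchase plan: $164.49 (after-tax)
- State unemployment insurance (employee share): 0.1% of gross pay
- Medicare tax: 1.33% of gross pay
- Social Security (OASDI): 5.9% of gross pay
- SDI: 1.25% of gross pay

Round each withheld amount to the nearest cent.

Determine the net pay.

$6,581.76

Social Security (OASDI): $7,379.41 × 0.059 = $435.39
State unemployment insurance (employee share): $7,379.41 × 0.001 = $7.38
SDI: $7,379.41 × 0.0125 = $92.24
Medicare tax: $7,379.41 × 0.0133 = $98.15
Employee stock purchase plan: $164.49
Total deductions = $435.39 + $7.38 + $92.24 + $98.15 + $164.49 = $797.65
Net pay = $7,379.41 − $797.65 = $6,581.76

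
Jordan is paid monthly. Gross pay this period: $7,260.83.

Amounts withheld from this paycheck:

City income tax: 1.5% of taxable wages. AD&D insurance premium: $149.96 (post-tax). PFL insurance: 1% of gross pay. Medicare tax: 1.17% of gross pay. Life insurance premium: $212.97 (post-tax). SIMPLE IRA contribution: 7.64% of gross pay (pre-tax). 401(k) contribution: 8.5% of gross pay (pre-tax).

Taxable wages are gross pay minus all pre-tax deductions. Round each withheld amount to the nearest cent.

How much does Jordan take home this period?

401(k) contribution: $7,260.83 × 0.085 = $617.17
SIMPLE IRA contribution: $7,260.83 × 0.0764 = $554.73
Pre-tax total = $617.17 + $554.73 = $1,171.90
Taxable wages = $7,260.83 − $1,171.90 = $6,088.93
City income tax: $6,088.93 × 0.015 = $91.33
PFL insurance: $7,260.83 × 0.01 = $72.61
Medicare tax: $7,260.83 × 0.0117 = $84.95
Life insurance premium: $212.97
AD&D insurance premium: $149.96
Total deductions = $617.17 + $554.73 + $91.33 + $72.61 + $84.95 + $212.97 + $149.96 = $1,783.72
Net pay = $7,260.83 − $1,783.72 = $5,477.11

$5,477.11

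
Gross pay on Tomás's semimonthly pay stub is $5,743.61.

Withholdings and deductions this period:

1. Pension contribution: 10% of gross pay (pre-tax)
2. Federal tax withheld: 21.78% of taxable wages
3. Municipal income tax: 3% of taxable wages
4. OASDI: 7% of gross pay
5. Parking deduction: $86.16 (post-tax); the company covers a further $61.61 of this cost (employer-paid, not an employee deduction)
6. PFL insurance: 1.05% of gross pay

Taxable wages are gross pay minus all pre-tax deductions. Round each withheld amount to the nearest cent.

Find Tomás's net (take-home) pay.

Pension contribution: $5,743.61 × 0.1 = $574.36
Taxable wages = $5,743.61 − $574.36 = $5,169.25
Federal tax withheld: $5,169.25 × 0.2178 = $1,125.86
Municipal income tax: $5,169.25 × 0.03 = $155.08
PFL insurance: $5,743.61 × 0.0105 = $60.31
OASDI: $5,743.61 × 0.07 = $402.05
Parking deduction: $86.16
(Employer's $61.61 toward parking deduction is not withheld from the employee.)
Total deductions = $574.36 + $1,125.86 + $155.08 + $60.31 + $402.05 + $86.16 = $2,403.82
Net pay = $5,743.61 − $2,403.82 = $3,339.79

$3,339.79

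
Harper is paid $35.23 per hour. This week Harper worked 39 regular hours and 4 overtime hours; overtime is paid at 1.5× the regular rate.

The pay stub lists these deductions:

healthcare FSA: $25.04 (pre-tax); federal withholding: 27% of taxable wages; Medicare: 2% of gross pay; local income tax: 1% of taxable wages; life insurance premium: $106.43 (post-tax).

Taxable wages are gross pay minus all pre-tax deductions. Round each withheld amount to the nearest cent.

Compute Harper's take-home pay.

$985.29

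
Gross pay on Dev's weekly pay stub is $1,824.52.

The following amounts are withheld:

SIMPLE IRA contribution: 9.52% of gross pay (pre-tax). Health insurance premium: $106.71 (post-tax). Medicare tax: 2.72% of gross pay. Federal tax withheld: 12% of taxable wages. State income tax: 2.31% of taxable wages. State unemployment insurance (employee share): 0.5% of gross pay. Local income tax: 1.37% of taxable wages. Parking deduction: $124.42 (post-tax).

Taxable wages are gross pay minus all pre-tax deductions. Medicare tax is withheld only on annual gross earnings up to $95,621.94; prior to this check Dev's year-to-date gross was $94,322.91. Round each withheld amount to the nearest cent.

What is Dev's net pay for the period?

$1,116.40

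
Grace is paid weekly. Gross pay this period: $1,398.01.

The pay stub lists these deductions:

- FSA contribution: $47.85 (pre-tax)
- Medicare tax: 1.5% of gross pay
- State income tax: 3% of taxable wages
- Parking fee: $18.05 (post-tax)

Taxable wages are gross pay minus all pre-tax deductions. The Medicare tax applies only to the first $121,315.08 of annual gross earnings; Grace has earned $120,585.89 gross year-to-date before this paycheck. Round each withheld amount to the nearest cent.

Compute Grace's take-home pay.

FSA contribution: $47.85
Taxable wages = $1,398.01 − $47.85 = $1,350.16
State income tax: $1,350.16 × 0.03 = $40.50
Medicare tax: only $121,315.08 − $120,585.89 = $729.19 of this check is subject → $729.19 × 0.015 = $10.94
Parking fee: $18.05
Total deductions = $47.85 + $40.50 + $10.94 + $18.05 = $117.34
Net pay = $1,398.01 − $117.34 = $1,280.67

$1,280.67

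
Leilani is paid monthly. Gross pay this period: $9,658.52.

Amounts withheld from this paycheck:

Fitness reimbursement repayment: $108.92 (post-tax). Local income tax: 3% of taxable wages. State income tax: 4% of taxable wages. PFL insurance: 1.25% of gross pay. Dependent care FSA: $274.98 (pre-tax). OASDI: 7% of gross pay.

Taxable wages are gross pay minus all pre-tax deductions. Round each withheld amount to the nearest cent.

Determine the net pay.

Dependent care FSA: $274.98
Taxable wages = $9,658.52 − $274.98 = $9,383.54
Local income tax: $9,383.54 × 0.03 = $281.51
State income tax: $9,383.54 × 0.04 = $375.34
PFL insurance: $9,658.52 × 0.0125 = $120.73
OASDI: $9,658.52 × 0.07 = $676.10
Fitness reimbursement repayment: $108.92
Total deductions = $274.98 + $281.51 + $375.34 + $120.73 + $676.10 + $108.92 = $1,837.58
Net pay = $9,658.52 − $1,837.58 = $7,820.94

$7,820.94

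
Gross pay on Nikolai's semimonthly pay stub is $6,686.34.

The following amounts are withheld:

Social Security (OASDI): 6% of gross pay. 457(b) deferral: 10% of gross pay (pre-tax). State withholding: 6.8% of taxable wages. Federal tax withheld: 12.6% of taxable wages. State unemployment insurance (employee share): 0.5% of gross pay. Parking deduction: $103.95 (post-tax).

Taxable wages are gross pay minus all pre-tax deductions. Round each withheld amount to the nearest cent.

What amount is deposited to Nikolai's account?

$4,311.72

457(b) deferral: $6,686.34 × 0.1 = $668.63
Taxable wages = $6,686.34 − $668.63 = $6,017.71
Federal tax withheld: $6,017.71 × 0.126 = $758.23
State withholding: $6,017.71 × 0.068 = $409.20
State unemployment insurance (employee share): $6,686.34 × 0.005 = $33.43
Social Security (OASDI): $6,686.34 × 0.06 = $401.18
Parking deduction: $103.95
Total deductions = $668.63 + $758.23 + $409.20 + $33.43 + $401.18 + $103.95 = $2,374.62
Net pay = $6,686.34 − $2,374.62 = $4,311.72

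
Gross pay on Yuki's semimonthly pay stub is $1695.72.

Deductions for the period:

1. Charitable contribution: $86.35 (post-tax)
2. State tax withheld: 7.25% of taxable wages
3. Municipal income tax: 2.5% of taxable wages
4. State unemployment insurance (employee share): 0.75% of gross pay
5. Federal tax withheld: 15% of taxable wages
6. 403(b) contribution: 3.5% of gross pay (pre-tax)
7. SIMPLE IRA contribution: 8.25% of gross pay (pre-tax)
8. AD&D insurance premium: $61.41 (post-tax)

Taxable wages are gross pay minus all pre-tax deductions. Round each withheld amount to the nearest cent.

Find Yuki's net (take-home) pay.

$965.62

403(b) contribution: $1695.72 × 0.035 = $59.35
SIMPLE IRA contribution: $1695.72 × 0.0825 = $139.90
Pre-tax total = $59.35 + $139.90 = $199.25
Taxable wages = $1695.72 − $199.25 = $1496.47
Federal tax withheld: $1496.47 × 0.15 = $224.47
State tax withheld: $1496.47 × 0.0725 = $108.49
Municipal income tax: $1496.47 × 0.025 = $37.41
State unemployment insurance (employee share): $1695.72 × 0.0075 = $12.72
AD&D insurance premium: $61.41
Charitable contribution: $86.35
Total deductions = $59.35 + $139.90 + $224.47 + $108.49 + $37.41 + $12.72 + $61.41 + $86.35 = $730.10
Net pay = $1695.72 − $730.10 = $965.62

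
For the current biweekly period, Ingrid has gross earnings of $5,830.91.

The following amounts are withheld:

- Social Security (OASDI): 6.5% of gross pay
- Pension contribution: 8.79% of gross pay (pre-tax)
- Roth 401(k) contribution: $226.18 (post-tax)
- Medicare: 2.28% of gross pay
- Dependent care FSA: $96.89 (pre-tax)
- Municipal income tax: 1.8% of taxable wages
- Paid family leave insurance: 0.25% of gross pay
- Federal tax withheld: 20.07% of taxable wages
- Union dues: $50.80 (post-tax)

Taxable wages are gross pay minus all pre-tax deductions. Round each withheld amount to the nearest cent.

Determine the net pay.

$3,276.03

Pension contribution: $5,830.91 × 0.0879 = $512.54
Dependent care FSA: $96.89
Pre-tax total = $512.54 + $96.89 = $609.43
Taxable wages = $5,830.91 − $609.43 = $5,221.48
Municipal income tax: $5,221.48 × 0.018 = $93.99
Federal tax withheld: $5,221.48 × 0.2007 = $1,047.95
Paid family leave insurance: $5,830.91 × 0.0025 = $14.58
Social Security (OASDI): $5,830.91 × 0.065 = $379.01
Medicare: $5,830.91 × 0.0228 = $132.94
Roth 401(k) contribution: $226.18
Union dues: $50.80
Total deductions = $512.54 + $96.89 + $93.99 + $1,047.95 + $14.58 + $379.01 + $132.94 + $226.18 + $50.80 = $2,554.88
Net pay = $5,830.91 − $2,554.88 = $3,276.03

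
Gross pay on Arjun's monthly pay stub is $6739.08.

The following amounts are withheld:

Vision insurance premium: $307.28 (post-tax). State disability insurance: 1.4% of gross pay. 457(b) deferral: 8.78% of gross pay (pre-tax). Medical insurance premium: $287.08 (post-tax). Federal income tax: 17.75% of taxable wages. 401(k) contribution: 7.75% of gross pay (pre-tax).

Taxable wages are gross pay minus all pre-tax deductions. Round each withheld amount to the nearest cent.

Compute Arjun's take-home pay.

$3937.94

457(b) deferral: $6739.08 × 0.0878 = $591.69
401(k) contribution: $6739.08 × 0.0775 = $522.28
Pre-tax total = $591.69 + $522.28 = $1113.97
Taxable wages = $6739.08 − $1113.97 = $5625.11
Federal income tax: $5625.11 × 0.1775 = $998.46
State disability insurance: $6739.08 × 0.014 = $94.35
Vision insurance premium: $307.28
Medical insurance premium: $287.08
Total deductions = $591.69 + $522.28 + $998.46 + $94.35 + $307.28 + $287.08 = $2801.14
Net pay = $6739.08 − $2801.14 = $3937.94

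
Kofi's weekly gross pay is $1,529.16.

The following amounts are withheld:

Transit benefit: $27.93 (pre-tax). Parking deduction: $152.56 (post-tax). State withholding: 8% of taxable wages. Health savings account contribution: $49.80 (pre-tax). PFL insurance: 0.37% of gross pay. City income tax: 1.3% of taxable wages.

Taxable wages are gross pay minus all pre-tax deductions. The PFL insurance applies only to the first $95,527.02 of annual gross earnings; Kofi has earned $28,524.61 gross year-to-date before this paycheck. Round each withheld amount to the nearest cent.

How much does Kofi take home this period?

Transit benefit: $27.93
Health savings account contribution: $49.80
Pre-tax total = $27.93 + $49.80 = $77.73
Taxable wages = $1,529.16 − $77.73 = $1,451.43
City income tax: $1,451.43 × 0.013 = $18.87
State withholding: $1,451.43 × 0.08 = $116.11
PFL insurance: cap not yet reached, full $1,529.16 is subject → $1,529.16 × 0.0037 = $5.66
Parking deduction: $152.56
Total deductions = $27.93 + $49.80 + $18.87 + $116.11 + $5.66 + $152.56 = $370.93
Net pay = $1,529.16 − $370.93 = $1,158.23

$1,158.23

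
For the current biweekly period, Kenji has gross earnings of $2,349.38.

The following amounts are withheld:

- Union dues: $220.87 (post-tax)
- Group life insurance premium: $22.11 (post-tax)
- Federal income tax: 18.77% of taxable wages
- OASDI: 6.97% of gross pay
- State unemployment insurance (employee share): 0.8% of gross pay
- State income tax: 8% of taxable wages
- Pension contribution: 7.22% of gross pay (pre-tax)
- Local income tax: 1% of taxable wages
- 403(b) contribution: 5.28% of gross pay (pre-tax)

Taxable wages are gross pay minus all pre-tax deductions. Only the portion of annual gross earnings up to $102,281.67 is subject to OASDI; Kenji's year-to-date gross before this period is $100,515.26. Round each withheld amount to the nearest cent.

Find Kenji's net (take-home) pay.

403(b) contribution: $2,349.38 × 0.0528 = $124.05
Pension contribution: $2,349.38 × 0.0722 = $169.63
Pre-tax total = $124.05 + $169.63 = $293.68
Taxable wages = $2,349.38 − $293.68 = $2,055.70
State income tax: $2,055.70 × 0.08 = $164.46
Federal income tax: $2,055.70 × 0.1877 = $385.85
Local income tax: $2,055.70 × 0.01 = $20.56
OASDI: only $102,281.67 − $100,515.26 = $1,766.41 of this check is subject → $1,766.41 × 0.0697 = $123.12
State unemployment insurance (employee share): $2,349.38 × 0.008 = $18.80
Group life insurance premium: $22.11
Union dues: $220.87
Total deductions = $124.05 + $169.63 + $164.46 + $385.85 + $20.56 + $123.12 + $18.80 + $22.11 + $220.87 = $1,249.45
Net pay = $2,349.38 − $1,249.45 = $1,099.93

$1,099.93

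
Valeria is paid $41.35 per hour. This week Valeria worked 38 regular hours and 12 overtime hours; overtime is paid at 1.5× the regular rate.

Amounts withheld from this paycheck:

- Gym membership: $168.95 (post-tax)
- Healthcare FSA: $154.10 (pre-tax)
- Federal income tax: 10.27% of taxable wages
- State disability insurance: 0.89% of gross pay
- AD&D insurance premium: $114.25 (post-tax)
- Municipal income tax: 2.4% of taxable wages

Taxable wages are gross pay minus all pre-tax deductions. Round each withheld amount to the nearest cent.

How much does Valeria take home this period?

Regular pay: 38 × $41.35 = $1,571.30
Overtime pay: 12 × $41.35 × 1.5 = $744.30
Gross pay = $1,571.30 + $744.30 = $2,315.60
Healthcare FSA: $154.10
Taxable wages = $2,315.60 − $154.10 = $2,161.50
Municipal income tax: $2,161.50 × 0.024 = $51.88
Federal income tax: $2,161.50 × 0.1027 = $221.99
State disability insurance: $2,315.60 × 0.0089 = $20.61
Gym membership: $168.95
AD&D insurance premium: $114.25
Total deductions = $154.10 + $51.88 + $221.99 + $20.61 + $168.95 + $114.25 = $731.78
Net pay = $2,315.60 − $731.78 = $1,583.82

$1,583.82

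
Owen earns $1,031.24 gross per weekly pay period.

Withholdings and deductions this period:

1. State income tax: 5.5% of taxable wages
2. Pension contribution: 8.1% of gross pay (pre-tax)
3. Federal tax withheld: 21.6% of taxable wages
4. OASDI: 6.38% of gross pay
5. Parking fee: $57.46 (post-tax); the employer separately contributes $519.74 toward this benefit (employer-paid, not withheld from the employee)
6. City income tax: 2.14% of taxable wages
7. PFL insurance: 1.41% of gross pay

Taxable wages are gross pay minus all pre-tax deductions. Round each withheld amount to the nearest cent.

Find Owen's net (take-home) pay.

Pension contribution: $1,031.24 × 0.081 = $83.53
Taxable wages = $1,031.24 − $83.53 = $947.71
Federal tax withheld: $947.71 × 0.216 = $204.71
State income tax: $947.71 × 0.055 = $52.12
City income tax: $947.71 × 0.0214 = $20.28
OASDI: $1,031.24 × 0.0638 = $65.79
PFL insurance: $1,031.24 × 0.0141 = $14.54
Parking fee: $57.46
(Employer's $519.74 toward parking fee is not withheld from the employee.)
Total deductions = $83.53 + $204.71 + $52.12 + $20.28 + $65.79 + $14.54 + $57.46 = $498.43
Net pay = $1,031.24 − $498.43 = $532.81

$532.81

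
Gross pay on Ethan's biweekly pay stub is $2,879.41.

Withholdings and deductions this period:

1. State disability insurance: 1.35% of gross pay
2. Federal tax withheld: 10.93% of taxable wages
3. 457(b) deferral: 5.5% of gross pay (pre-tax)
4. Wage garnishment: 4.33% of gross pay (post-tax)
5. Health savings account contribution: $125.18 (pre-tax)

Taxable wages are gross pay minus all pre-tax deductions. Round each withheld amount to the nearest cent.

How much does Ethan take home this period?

$2,148.58

457(b) deferral: $2,879.41 × 0.055 = $158.37
Health savings account contribution: $125.18
Pre-tax total = $158.37 + $125.18 = $283.55
Taxable wages = $2,879.41 − $283.55 = $2,595.86
Federal tax withheld: $2,595.86 × 0.1093 = $283.73
State disability insurance: $2,879.41 × 0.0135 = $38.87
Wage garnishment: $2,879.41 × 0.0433 = $124.68
Total deductions = $158.37 + $125.18 + $283.73 + $38.87 + $124.68 = $730.83
Net pay = $2,879.41 − $730.83 = $2,148.58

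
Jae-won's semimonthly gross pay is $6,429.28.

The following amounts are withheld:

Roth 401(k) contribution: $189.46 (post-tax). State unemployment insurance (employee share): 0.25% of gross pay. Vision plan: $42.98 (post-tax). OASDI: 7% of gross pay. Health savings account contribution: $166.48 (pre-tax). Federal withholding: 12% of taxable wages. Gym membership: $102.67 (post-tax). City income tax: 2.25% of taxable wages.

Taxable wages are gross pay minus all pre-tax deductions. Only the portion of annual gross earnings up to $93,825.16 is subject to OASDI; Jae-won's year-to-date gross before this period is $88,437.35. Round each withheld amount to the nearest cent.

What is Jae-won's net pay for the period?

$4,642.02

Health savings account contribution: $166.48
Taxable wages = $6,429.28 − $166.48 = $6,262.80
Federal withholding: $6,262.80 × 0.12 = $751.54
City income tax: $6,262.80 × 0.0225 = $140.91
State unemployment insurance (employee share): $6,429.28 × 0.0025 = $16.07
OASDI: only $93,825.16 − $88,437.35 = $5,387.81 of this check is subject → $5,387.81 × 0.07 = $377.15
Vision plan: $42.98
Gym membership: $102.67
Roth 401(k) contribution: $189.46
Total deductions = $166.48 + $751.54 + $140.91 + $16.07 + $377.15 + $42.98 + $102.67 + $189.46 = $1,787.26
Net pay = $6,429.28 − $1,787.26 = $4,642.02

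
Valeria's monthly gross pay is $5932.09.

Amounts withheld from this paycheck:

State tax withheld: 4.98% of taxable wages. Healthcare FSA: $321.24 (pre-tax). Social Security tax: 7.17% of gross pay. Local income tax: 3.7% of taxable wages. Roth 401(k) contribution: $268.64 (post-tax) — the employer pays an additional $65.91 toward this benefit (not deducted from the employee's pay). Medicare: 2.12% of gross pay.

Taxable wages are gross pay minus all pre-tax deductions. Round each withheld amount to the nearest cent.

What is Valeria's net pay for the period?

$4304.10

Healthcare FSA: $321.24
Taxable wages = $5932.09 − $321.24 = $5610.85
State tax withheld: $5610.85 × 0.0498 = $279.42
Local income tax: $5610.85 × 0.037 = $207.60
Medicare: $5932.09 × 0.0212 = $125.76
Social Security tax: $5932.09 × 0.0717 = $425.33
Roth 401(k) contribution: $268.64
(Employer's $65.91 toward Roth 401(k) contribution is not withheld from the employee.)
Total deductions = $321.24 + $279.42 + $207.60 + $125.76 + $425.33 + $268.64 = $1627.99
Net pay = $5932.09 − $1627.99 = $4304.10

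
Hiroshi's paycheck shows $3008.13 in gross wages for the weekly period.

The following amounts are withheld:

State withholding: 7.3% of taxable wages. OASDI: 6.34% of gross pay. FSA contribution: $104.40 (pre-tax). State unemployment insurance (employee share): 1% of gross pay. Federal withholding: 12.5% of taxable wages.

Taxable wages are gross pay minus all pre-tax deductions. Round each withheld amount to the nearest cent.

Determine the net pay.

$2107.99

FSA contribution: $104.40
Taxable wages = $3008.13 − $104.40 = $2903.73
Federal withholding: $2903.73 × 0.125 = $362.97
State withholding: $2903.73 × 0.073 = $211.97
State unemployment insurance (employee share): $3008.13 × 0.01 = $30.08
OASDI: $3008.13 × 0.0634 = $190.72
Total deductions = $104.40 + $362.97 + $211.97 + $30.08 + $190.72 = $900.14
Net pay = $3008.13 − $900.14 = $2107.99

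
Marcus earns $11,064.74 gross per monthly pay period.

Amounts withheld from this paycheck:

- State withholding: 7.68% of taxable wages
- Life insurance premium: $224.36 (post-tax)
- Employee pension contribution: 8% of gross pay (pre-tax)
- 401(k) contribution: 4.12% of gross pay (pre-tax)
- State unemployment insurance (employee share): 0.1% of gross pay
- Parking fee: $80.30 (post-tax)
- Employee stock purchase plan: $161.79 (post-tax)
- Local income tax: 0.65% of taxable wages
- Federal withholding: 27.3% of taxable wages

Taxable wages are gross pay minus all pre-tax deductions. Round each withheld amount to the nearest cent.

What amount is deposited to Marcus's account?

$5,781.63

Employee pension contribution: $11,064.74 × 0.08 = $885.18
401(k) contribution: $11,064.74 × 0.0412 = $455.87
Pre-tax total = $885.18 + $455.87 = $1,341.05
Taxable wages = $11,064.74 − $1,341.05 = $9,723.69
Federal withholding: $9,723.69 × 0.273 = $2,654.57
State withholding: $9,723.69 × 0.0768 = $746.78
Local income tax: $9,723.69 × 0.0065 = $63.20
State unemployment insurance (employee share): $11,064.74 × 0.001 = $11.06
Life insurance premium: $224.36
Employee stock purchase plan: $161.79
Parking fee: $80.30
Total deductions = $885.18 + $455.87 + $2,654.57 + $746.78 + $63.20 + $11.06 + $224.36 + $161.79 + $80.30 = $5,283.11
Net pay = $11,064.74 − $5,283.11 = $5,781.63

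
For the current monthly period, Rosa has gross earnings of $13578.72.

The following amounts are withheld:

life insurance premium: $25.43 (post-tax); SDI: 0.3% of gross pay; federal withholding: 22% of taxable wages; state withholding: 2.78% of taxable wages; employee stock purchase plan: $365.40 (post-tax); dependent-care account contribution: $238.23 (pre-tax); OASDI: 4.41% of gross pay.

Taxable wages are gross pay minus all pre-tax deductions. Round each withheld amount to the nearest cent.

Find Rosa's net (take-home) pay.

Dependent-care account contribution: $238.23
Taxable wages = $13578.72 − $238.23 = $13340.49
State withholding: $13340.49 × 0.0278 = $370.87
Federal withholding: $13340.49 × 0.22 = $2934.91
OASDI: $13578.72 × 0.0441 = $598.82
SDI: $13578.72 × 0.003 = $40.74
Employee stock purchase plan: $365.40
Life insurance premium: $25.43
Total deductions = $238.23 + $370.87 + $2934.91 + $598.82 + $40.74 + $365.40 + $25.43 = $4574.40
Net pay = $13578.72 − $4574.40 = $9004.32

$9004.32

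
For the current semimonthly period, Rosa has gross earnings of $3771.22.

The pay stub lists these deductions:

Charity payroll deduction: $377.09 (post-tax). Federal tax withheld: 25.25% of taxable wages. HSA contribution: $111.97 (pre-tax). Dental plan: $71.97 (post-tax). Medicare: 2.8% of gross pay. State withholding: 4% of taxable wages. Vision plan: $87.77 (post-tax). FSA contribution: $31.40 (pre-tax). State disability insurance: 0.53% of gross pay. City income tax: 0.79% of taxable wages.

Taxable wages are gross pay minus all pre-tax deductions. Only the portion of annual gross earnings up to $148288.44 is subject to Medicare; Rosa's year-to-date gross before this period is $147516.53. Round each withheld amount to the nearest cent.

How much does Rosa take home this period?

HSA contribution: $111.97
FSA contribution: $31.40
Pre-tax total = $111.97 + $31.40 = $143.37
Taxable wages = $3771.22 − $143.37 = $3627.85
City income tax: $3627.85 × 0.0079 = $28.66
State withholding: $3627.85 × 0.04 = $145.11
Federal tax withheld: $3627.85 × 0.2525 = $916.03
State disability insurance: $3771.22 × 0.0053 = $19.99
Medicare: only $148288.44 − $147516.53 = $771.91 of this check is subject → $771.91 × 0.028 = $21.61
Vision plan: $87.77
Dental plan: $71.97
Charity payroll deduction: $377.09
Total deductions = $111.97 + $31.40 + $28.66 + $145.11 + $916.03 + $19.99 + $21.61 + $87.77 + $71.97 + $377.09 = $1811.60
Net pay = $3771.22 − $1811.60 = $1959.62

$1959.62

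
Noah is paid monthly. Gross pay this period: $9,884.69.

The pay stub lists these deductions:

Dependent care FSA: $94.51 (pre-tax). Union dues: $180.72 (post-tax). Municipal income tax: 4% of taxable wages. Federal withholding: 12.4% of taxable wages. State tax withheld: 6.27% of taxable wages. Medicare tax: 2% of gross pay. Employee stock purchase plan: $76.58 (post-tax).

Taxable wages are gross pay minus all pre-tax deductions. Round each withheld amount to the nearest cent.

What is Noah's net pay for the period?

Dependent care FSA: $94.51
Taxable wages = $9,884.69 − $94.51 = $9,790.18
Federal withholding: $9,790.18 × 0.124 = $1,213.98
Municipal income tax: $9,790.18 × 0.04 = $391.61
State tax withheld: $9,790.18 × 0.0627 = $613.84
Medicare tax: $9,884.69 × 0.02 = $197.69
Union dues: $180.72
Employee stock purchase plan: $76.58
Total deductions = $94.51 + $1,213.98 + $391.61 + $613.84 + $197.69 + $180.72 + $76.58 = $2,768.93
Net pay = $9,884.69 − $2,768.93 = $7,115.76

$7,115.76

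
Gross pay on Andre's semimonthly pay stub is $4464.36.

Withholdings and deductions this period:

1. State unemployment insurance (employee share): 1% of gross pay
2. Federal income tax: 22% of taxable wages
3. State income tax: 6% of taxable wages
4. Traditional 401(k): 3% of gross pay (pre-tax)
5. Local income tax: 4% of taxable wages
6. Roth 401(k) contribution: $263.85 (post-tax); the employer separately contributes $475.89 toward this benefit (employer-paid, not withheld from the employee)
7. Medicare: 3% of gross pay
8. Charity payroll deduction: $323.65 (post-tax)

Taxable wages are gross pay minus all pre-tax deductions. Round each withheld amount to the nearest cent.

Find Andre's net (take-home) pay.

Traditional 401(k): $4464.36 × 0.03 = $133.93
Taxable wages = $4464.36 − $133.93 = $4330.43
State income tax: $4330.43 × 0.06 = $259.83
Federal income tax: $4330.43 × 0.22 = $952.69
Local income tax: $4330.43 × 0.04 = $173.22
Medicare: $4464.36 × 0.03 = $133.93
State unemployment insurance (employee share): $4464.36 × 0.01 = $44.64
Roth 401(k) contribution: $263.85
Charity payroll deduction: $323.65
(Employer's $475.89 toward Roth 401(k) contribution is not withheld from the employee.)
Total deductions = $133.93 + $259.83 + $952.69 + $173.22 + $133.93 + $44.64 + $263.85 + $323.65 = $2285.74
Net pay = $4464.36 − $2285.74 = $2178.62

$2178.62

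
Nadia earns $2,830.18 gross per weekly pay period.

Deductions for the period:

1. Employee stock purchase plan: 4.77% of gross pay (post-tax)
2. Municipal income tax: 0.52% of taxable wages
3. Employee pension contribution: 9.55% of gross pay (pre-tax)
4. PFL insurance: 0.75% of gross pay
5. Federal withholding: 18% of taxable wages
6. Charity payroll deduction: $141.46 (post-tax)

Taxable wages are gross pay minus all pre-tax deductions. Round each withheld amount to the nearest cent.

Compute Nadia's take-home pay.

Employee pension contribution: $2,830.18 × 0.0955 = $270.28
Taxable wages = $2,830.18 − $270.28 = $2,559.90
Federal withholding: $2,559.90 × 0.18 = $460.78
Municipal income tax: $2,559.90 × 0.0052 = $13.31
PFL insurance: $2,830.18 × 0.0075 = $21.23
Charity payroll deduction: $141.46
Employee stock purchase plan: $2,830.18 × 0.0477 = $135.00
Total deductions = $270.28 + $460.78 + $13.31 + $21.23 + $141.46 + $135.00 = $1,042.06
Net pay = $2,830.18 − $1,042.06 = $1,788.12

$1,788.12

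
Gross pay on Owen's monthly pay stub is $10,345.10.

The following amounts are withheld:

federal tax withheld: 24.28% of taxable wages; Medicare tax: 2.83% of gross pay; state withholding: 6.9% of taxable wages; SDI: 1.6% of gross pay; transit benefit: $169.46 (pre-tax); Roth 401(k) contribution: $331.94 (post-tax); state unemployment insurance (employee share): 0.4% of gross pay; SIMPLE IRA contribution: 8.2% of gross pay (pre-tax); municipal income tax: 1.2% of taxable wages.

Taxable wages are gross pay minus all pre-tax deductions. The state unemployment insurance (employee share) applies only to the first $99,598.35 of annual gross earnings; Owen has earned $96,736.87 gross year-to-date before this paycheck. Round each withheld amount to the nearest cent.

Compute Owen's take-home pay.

$5,505.46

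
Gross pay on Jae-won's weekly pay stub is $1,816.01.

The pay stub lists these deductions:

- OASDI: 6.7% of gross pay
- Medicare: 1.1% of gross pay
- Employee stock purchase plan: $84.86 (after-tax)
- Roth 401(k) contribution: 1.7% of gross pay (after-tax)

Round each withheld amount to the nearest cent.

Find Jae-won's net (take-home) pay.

$1,558.63

OASDI: $1,816.01 × 0.067 = $121.67
Medicare: $1,816.01 × 0.011 = $19.98
Employee stock purchase plan: $84.86
Roth 401(k) contribution: $1,816.01 × 0.017 = $30.87
Total deductions = $121.67 + $19.98 + $84.86 + $30.87 = $257.38
Net pay = $1,816.01 − $257.38 = $1,558.63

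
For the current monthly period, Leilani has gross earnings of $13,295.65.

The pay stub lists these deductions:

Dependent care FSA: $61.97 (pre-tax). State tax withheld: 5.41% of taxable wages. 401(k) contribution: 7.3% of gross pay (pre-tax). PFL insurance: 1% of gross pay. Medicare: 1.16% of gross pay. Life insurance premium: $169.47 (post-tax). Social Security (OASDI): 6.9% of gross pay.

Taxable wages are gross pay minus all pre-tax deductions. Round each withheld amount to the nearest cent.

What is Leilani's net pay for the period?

$10,225.61

401(k) contribution: $13,295.65 × 0.073 = $970.58
Dependent care FSA: $61.97
Pre-tax total = $970.58 + $61.97 = $1,032.55
Taxable wages = $13,295.65 − $1,032.55 = $12,263.10
State tax withheld: $12,263.10 × 0.0541 = $663.43
Social Security (OASDI): $13,295.65 × 0.069 = $917.40
Medicare: $13,295.65 × 0.0116 = $154.23
PFL insurance: $13,295.65 × 0.01 = $132.96
Life insurance premium: $169.47
Total deductions = $970.58 + $61.97 + $663.43 + $917.40 + $154.23 + $132.96 + $169.47 = $3,070.04
Net pay = $13,295.65 − $3,070.04 = $10,225.61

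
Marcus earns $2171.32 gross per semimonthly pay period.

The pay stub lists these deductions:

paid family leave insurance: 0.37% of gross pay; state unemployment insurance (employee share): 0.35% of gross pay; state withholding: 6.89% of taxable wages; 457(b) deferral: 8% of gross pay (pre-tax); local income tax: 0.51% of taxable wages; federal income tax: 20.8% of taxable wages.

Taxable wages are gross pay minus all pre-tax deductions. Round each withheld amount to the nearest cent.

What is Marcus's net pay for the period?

457(b) deferral: $2171.32 × 0.08 = $173.71
Taxable wages = $2171.32 − $173.71 = $1997.61
Federal income tax: $1997.61 × 0.208 = $415.50
Local income tax: $1997.61 × 0.0051 = $10.19
State withholding: $1997.61 × 0.0689 = $137.64
Paid family leave insurance: $2171.32 × 0.0037 = $8.03
State unemployment insurance (employee share): $2171.32 × 0.0035 = $7.60
Total deductions = $173.71 + $415.50 + $10.19 + $137.64 + $8.03 + $7.60 = $752.67
Net pay = $2171.32 − $752.67 = $1418.65

$1418.65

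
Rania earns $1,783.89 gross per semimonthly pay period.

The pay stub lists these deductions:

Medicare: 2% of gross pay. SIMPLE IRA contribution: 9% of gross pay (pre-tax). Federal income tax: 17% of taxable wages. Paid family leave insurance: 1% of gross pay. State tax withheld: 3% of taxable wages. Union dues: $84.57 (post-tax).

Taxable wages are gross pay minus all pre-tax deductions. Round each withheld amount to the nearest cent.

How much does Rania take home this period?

SIMPLE IRA contribution: $1,783.89 × 0.09 = $160.55
Taxable wages = $1,783.89 − $160.55 = $1,623.34
State tax withheld: $1,623.34 × 0.03 = $48.70
Federal income tax: $1,623.34 × 0.17 = $275.97
Paid family leave insurance: $1,783.89 × 0.01 = $17.84
Medicare: $1,783.89 × 0.02 = $35.68
Union dues: $84.57
Total deductions = $160.55 + $48.70 + $275.97 + $17.84 + $35.68 + $84.57 = $623.31
Net pay = $1,783.89 − $623.31 = $1,160.58

$1,160.58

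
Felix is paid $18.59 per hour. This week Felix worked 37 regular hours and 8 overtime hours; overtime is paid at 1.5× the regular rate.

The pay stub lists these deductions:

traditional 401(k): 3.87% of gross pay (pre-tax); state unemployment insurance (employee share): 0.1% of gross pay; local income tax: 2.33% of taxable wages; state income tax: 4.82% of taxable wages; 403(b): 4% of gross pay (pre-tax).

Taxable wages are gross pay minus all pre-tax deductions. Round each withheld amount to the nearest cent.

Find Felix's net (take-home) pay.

Regular pay: 37 × $18.59 = $687.83
Overtime pay: 8 × $18.59 × 1.5 = $223.08
Gross pay = $687.83 + $223.08 = $910.91
Traditional 401(k): $910.91 × 0.0387 = $35.25
403(b): $910.91 × 0.04 = $36.44
Pre-tax total = $35.25 + $36.44 = $71.69
Taxable wages = $910.91 − $71.69 = $839.22
Local income tax: $839.22 × 0.0233 = $19.55
State income tax: $839.22 × 0.0482 = $40.45
State unemployment insurance (employee share): $910.91 × 0.001 = $0.91
Total deductions = $35.25 + $36.44 + $19.55 + $40.45 + $0.91 = $132.60
Net pay = $910.91 − $132.60 = $778.31

$778.31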